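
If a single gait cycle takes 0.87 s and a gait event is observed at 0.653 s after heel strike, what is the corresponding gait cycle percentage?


pct = (event_time / cycle_time) * 100
pct = (0.653 / 0.87) * 100
ratio = 0.7506
pct = 75.0575


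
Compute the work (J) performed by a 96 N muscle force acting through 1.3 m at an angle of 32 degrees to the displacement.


W = F * d * cos(theta)
theta = 32 deg = 0.5585 rad
cos(theta) = 0.8480
W = 96 * 1.3 * 0.8480
W = 105.8364


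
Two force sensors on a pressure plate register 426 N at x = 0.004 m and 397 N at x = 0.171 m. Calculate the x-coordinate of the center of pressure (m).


COP_x = (F1*x1 + F2*x2) / (F1 + F2)
COP_x = (426*0.004 + 397*0.171) / (426 + 397)
Numerator = 69.5910
Denominator = 823
COP_x = 0.0846


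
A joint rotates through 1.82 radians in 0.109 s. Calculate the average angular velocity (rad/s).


omega = delta_theta / delta_t
omega = 1.82 / 0.109
omega = 16.6972


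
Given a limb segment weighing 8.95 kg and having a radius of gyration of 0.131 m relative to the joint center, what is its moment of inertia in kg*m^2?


I = m * k^2
I = 8.95 * 0.131^2
k^2 = 0.0172
I = 0.1536


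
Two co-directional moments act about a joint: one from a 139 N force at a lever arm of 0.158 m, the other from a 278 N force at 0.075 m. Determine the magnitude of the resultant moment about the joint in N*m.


M = F1 * d1 + F2 * d2
M = 139 * 0.158 + 278 * 0.075
M = 21.9620 + 20.8500
M = 42.8120


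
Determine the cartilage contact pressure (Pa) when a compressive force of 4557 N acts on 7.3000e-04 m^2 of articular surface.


P = F / A
P = 4557 / 7.3000e-04
P = 6.2425e+06


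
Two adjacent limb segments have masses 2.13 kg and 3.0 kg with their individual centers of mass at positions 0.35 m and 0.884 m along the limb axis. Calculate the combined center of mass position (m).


COM = (m1*x1 + m2*x2) / (m1 + m2)
COM = (2.13*0.35 + 3.0*0.884) / (2.13 + 3.0)
Numerator = 3.3975
Denominator = 5.1300
COM = 0.6623


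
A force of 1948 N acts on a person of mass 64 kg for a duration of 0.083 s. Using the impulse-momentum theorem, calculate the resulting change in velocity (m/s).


J = F * dt = 1948 * 0.083 = 161.6840 N*s
delta_v = J / m
delta_v = 161.6840 / 64
delta_v = 2.5263


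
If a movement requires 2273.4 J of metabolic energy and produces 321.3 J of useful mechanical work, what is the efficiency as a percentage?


eta = (W_mech / E_meta) * 100
eta = (321.3 / 2273.4) * 100
ratio = 0.1413
eta = 14.1330


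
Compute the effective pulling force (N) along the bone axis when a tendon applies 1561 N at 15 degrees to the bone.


F_eff = F_tendon * cos(theta)
theta = 15 deg = 0.2618 rad
cos(theta) = 0.9659
F_eff = 1561 * 0.9659
F_eff = 1507.8102


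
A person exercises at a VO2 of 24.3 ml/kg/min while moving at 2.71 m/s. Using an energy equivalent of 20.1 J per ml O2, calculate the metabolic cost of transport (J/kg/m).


Power per kg = VO2 * 20.1 / 60
Power per kg = 24.3 * 20.1 / 60 = 8.1405 W/kg
Cost = power_per_kg / speed
Cost = 8.1405 / 2.71
Cost = 3.0039


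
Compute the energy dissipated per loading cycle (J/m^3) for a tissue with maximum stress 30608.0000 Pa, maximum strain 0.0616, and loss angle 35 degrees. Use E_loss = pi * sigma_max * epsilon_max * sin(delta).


E_loss = pi * sigma_max * epsilon_max * sin(delta)
delta = 35 deg = 0.6109 rad
sin(delta) = 0.5736
E_loss = pi * 30608.0000 * 0.0616 * 0.5736
E_loss = 3397.4795


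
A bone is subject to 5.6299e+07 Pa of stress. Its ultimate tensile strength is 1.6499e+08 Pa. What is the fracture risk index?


FRI = applied / ultimate
FRI = 5.6299e+07 / 1.6499e+08
FRI = 0.3412


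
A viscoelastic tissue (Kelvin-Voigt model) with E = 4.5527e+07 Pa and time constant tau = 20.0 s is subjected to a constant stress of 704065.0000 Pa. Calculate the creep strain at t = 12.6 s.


epsilon(t) = (sigma/E) * (1 - exp(-t/tau))
sigma/E = 704065.0000 / 4.5527e+07 = 0.0155
exp(-t/tau) = exp(-12.6 / 20.0) = 0.5326
epsilon = 0.0155 * (1 - 0.5326)
epsilon = 0.0072


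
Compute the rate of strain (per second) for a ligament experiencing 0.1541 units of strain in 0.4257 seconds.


strain_rate = delta_strain / delta_t
strain_rate = 0.1541 / 0.4257
strain_rate = 0.3620


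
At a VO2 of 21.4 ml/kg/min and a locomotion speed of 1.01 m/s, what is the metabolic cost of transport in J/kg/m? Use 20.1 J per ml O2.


Power per kg = VO2 * 20.1 / 60
Power per kg = 21.4 * 20.1 / 60 = 7.1690 W/kg
Cost = power_per_kg / speed
Cost = 7.1690 / 1.01
Cost = 7.0980


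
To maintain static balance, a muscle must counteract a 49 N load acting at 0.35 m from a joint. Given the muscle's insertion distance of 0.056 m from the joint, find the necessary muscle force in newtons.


F_muscle = W * d_load / d_muscle
F_muscle = 49 * 0.35 / 0.056
Numerator = 17.1500
F_muscle = 306.2500


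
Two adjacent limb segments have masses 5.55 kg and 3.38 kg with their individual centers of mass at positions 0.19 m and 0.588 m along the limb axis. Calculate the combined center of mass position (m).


COM = (m1*x1 + m2*x2) / (m1 + m2)
COM = (5.55*0.19 + 3.38*0.588) / (5.55 + 3.38)
Numerator = 3.0419
Denominator = 8.9300
COM = 0.3406


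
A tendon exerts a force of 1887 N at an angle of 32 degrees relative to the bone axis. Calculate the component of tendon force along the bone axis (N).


F_eff = F_tendon * cos(theta)
theta = 32 deg = 0.5585 rad
cos(theta) = 0.8480
F_eff = 1887 * 0.8480
F_eff = 1600.2668


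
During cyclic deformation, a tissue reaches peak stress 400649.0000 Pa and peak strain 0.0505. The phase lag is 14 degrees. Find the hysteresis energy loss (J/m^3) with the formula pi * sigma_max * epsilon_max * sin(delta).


E_loss = pi * sigma_max * epsilon_max * sin(delta)
delta = 14 deg = 0.2443 rad
sin(delta) = 0.2419
E_loss = pi * 400649.0000 * 0.0505 * 0.2419
E_loss = 15377.3143


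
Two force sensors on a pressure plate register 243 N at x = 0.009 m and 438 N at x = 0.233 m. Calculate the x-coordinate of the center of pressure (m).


COP_x = (F1*x1 + F2*x2) / (F1 + F2)
COP_x = (243*0.009 + 438*0.233) / (243 + 438)
Numerator = 104.2410
Denominator = 681
COP_x = 0.1531


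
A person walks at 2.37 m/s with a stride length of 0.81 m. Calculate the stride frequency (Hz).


f = v / stride_length
f = 2.37 / 0.81
f = 2.9259


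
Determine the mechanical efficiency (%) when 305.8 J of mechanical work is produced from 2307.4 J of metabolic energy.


eta = (W_mech / E_meta) * 100
eta = (305.8 / 2307.4) * 100
ratio = 0.1325
eta = 13.2530


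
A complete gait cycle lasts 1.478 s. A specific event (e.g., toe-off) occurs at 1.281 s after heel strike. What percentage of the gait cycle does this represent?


pct = (event_time / cycle_time) * 100
pct = (1.281 / 1.478) * 100
ratio = 0.8667
pct = 86.6712


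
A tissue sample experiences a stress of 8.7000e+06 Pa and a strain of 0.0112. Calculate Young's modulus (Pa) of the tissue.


E = stress / strain
E = 8.7000e+06 / 0.0112
E = 7.7679e+08


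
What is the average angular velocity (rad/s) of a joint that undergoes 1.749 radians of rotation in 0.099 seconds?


omega = delta_theta / delta_t
omega = 1.749 / 0.099
omega = 17.6667


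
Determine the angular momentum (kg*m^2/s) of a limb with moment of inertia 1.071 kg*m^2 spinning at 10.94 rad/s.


L = I * omega
L = 1.071 * 10.94
L = 11.7167


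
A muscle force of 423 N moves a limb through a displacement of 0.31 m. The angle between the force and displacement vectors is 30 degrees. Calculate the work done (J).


W = F * d * cos(theta)
theta = 30 deg = 0.5236 rad
cos(theta) = 0.8660
W = 423 * 0.31 * 0.8660
W = 113.5619


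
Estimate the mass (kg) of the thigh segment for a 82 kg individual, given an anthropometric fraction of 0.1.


m_segment = body_mass * fraction
m_segment = 82 * 0.1
m_segment = 8.2000


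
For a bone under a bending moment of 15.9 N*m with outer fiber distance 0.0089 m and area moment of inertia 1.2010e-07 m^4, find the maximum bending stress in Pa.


sigma = M * c / I
sigma = 15.9 * 0.0089 / 1.2010e-07
M * c = 0.1415
sigma = 1.1783e+06


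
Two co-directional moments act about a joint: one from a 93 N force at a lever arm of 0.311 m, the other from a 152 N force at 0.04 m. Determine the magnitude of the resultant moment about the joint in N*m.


M = F1 * d1 + F2 * d2
M = 93 * 0.311 + 152 * 0.04
M = 28.9230 + 6.0800
M = 35.0030


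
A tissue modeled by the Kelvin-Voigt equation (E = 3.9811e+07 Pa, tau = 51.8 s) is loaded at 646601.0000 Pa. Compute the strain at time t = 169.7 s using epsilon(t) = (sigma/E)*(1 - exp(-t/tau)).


epsilon(t) = (sigma/E) * (1 - exp(-t/tau))
sigma/E = 646601.0000 / 3.9811e+07 = 0.0162
exp(-t/tau) = exp(-169.7 / 51.8) = 0.0378
epsilon = 0.0162 * (1 - 0.0378)
epsilon = 0.0156


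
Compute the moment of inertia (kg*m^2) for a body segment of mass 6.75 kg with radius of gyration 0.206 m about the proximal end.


I = m * k^2
I = 6.75 * 0.206^2
k^2 = 0.0424
I = 0.2864


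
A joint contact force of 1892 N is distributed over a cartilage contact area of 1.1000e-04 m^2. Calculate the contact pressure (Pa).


P = F / A
P = 1892 / 1.1000e-04
P = 1.7200e+07


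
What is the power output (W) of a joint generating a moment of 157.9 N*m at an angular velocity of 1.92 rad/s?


P = M * omega
P = 157.9 * 1.92
P = 303.1680


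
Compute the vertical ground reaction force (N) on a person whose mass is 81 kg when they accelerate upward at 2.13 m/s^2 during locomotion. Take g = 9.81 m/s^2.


GRF = m * (g + a)
GRF = 81 * (9.81 + 2.13)
GRF = 81 * 11.9400
GRF = 967.1400


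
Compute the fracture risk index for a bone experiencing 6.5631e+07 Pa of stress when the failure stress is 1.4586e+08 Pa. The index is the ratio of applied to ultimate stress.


FRI = applied / ultimate
FRI = 6.5631e+07 / 1.4586e+08
FRI = 0.4500


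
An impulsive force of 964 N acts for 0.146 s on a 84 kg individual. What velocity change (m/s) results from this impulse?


J = F * dt = 964 * 0.146 = 140.7440 N*s
delta_v = J / m
delta_v = 140.7440 / 84
delta_v = 1.6755


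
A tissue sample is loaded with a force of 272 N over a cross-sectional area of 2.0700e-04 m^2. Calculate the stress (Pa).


stress = F / A
stress = 272 / 2.0700e-04
stress = 1.3140e+06


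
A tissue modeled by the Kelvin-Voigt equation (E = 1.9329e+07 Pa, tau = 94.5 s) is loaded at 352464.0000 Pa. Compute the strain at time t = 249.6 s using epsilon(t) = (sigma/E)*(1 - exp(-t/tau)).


epsilon(t) = (sigma/E) * (1 - exp(-t/tau))
sigma/E = 352464.0000 / 1.9329e+07 = 0.0182
exp(-t/tau) = exp(-249.6 / 94.5) = 0.0713
epsilon = 0.0182 * (1 - 0.0713)
epsilon = 0.0169


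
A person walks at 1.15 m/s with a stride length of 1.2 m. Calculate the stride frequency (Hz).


f = v / stride_length
f = 1.15 / 1.2
f = 0.9583


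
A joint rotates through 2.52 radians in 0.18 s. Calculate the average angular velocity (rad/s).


omega = delta_theta / delta_t
omega = 2.52 / 0.18
omega = 14.0000


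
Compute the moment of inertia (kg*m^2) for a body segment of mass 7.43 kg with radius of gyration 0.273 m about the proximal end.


I = m * k^2
I = 7.43 * 0.273^2
k^2 = 0.0745
I = 0.5538


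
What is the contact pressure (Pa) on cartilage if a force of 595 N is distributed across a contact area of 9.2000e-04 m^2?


P = F / A
P = 595 / 9.2000e-04
P = 646739.1304


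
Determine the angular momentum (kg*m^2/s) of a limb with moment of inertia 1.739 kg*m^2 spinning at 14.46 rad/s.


L = I * omega
L = 1.739 * 14.46
L = 25.1459


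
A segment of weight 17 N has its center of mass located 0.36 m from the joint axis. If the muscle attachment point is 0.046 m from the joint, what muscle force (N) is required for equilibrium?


F_muscle = W * d_load / d_muscle
F_muscle = 17 * 0.36 / 0.046
Numerator = 6.1200
F_muscle = 133.0435


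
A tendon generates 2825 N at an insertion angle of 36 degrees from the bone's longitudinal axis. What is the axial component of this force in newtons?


F_eff = F_tendon * cos(theta)
theta = 36 deg = 0.6283 rad
cos(theta) = 0.8090
F_eff = 2825 * 0.8090
F_eff = 2285.4730


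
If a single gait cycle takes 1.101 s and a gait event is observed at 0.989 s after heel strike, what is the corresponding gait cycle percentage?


pct = (event_time / cycle_time) * 100
pct = (0.989 / 1.101) * 100
ratio = 0.8983
pct = 89.8274


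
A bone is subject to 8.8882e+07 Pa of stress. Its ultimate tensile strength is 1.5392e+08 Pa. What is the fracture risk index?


FRI = applied / ultimate
FRI = 8.8882e+07 / 1.5392e+08
FRI = 0.5775


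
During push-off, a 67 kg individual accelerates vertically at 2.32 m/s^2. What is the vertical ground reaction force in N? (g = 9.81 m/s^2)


GRF = m * (g + a)
GRF = 67 * (9.81 + 2.32)
GRF = 67 * 12.1300
GRF = 812.7100


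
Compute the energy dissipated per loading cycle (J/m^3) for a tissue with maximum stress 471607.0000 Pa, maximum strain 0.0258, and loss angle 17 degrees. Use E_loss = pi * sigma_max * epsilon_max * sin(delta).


E_loss = pi * sigma_max * epsilon_max * sin(delta)
delta = 17 deg = 0.2967 rad
sin(delta) = 0.2924
E_loss = pi * 471607.0000 * 0.0258 * 0.2924
E_loss = 11175.9683


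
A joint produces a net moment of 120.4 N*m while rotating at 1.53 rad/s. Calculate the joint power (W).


P = M * omega
P = 120.4 * 1.53
P = 184.2120


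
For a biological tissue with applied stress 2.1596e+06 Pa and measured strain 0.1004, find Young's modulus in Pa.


E = stress / strain
E = 2.1596e+06 / 0.1004
E = 2.1510e+07


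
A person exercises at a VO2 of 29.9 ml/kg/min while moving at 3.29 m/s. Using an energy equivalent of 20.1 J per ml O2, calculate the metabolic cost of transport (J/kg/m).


Power per kg = VO2 * 20.1 / 60
Power per kg = 29.9 * 20.1 / 60 = 10.0165 W/kg
Cost = power_per_kg / speed
Cost = 10.0165 / 3.29
Cost = 3.0445


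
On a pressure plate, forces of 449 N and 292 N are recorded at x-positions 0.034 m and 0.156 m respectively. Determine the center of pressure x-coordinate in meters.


COP_x = (F1*x1 + F2*x2) / (F1 + F2)
COP_x = (449*0.034 + 292*0.156) / (449 + 292)
Numerator = 60.8180
Denominator = 741
COP_x = 0.0821


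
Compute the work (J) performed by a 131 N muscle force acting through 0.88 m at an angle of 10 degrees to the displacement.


W = F * d * cos(theta)
theta = 10 deg = 0.1745 rad
cos(theta) = 0.9848
W = 131 * 0.88 * 0.9848
W = 113.5286


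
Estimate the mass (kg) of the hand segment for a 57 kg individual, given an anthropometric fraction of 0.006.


m_segment = body_mass * fraction
m_segment = 57 * 0.006
m_segment = 0.3420


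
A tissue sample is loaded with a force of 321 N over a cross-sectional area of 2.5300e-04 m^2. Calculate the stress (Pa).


stress = F / A
stress = 321 / 2.5300e-04
stress = 1.2688e+06


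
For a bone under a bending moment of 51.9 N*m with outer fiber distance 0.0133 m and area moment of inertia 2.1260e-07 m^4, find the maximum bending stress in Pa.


sigma = M * c / I
sigma = 51.9 * 0.0133 / 2.1260e-07
M * c = 0.6903
sigma = 3.2468e+06


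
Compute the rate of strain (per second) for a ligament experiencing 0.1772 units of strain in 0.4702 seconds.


strain_rate = delta_strain / delta_t
strain_rate = 0.1772 / 0.4702
strain_rate = 0.3769


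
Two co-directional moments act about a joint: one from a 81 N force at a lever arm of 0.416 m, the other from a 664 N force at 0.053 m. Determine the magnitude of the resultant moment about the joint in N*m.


M = F1 * d1 + F2 * d2
M = 81 * 0.416 + 664 * 0.053
M = 33.6960 + 35.1920
M = 68.8880


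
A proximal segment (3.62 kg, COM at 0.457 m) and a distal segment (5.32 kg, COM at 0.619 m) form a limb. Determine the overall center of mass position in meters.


COM = (m1*x1 + m2*x2) / (m1 + m2)
COM = (3.62*0.457 + 5.32*0.619) / (3.62 + 5.32)
Numerator = 4.9474
Denominator = 8.9400
COM = 0.5534


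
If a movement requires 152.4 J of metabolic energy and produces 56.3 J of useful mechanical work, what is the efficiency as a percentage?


eta = (W_mech / E_meta) * 100
eta = (56.3 / 152.4) * 100
ratio = 0.3694
eta = 36.9423


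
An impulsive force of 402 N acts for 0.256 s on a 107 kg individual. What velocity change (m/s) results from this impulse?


J = F * dt = 402 * 0.256 = 102.9120 N*s
delta_v = J / m
delta_v = 102.9120 / 107
delta_v = 0.9618


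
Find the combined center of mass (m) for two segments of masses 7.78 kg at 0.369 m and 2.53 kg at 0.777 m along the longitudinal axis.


COM = (m1*x1 + m2*x2) / (m1 + m2)
COM = (7.78*0.369 + 2.53*0.777) / (7.78 + 2.53)
Numerator = 4.8366
Denominator = 10.3100
COM = 0.4691


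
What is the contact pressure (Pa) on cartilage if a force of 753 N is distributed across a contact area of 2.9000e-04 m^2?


P = F / A
P = 753 / 2.9000e-04
P = 2.5966e+06


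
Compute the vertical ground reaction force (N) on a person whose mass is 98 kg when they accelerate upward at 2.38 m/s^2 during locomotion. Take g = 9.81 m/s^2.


GRF = m * (g + a)
GRF = 98 * (9.81 + 2.38)
GRF = 98 * 12.1900
GRF = 1194.6200


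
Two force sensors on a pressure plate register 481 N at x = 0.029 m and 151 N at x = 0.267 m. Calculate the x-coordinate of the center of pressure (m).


COP_x = (F1*x1 + F2*x2) / (F1 + F2)
COP_x = (481*0.029 + 151*0.267) / (481 + 151)
Numerator = 54.2660
Denominator = 632
COP_x = 0.0859


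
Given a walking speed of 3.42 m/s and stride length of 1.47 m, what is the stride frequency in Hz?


f = v / stride_length
f = 3.42 / 1.47
f = 2.3265


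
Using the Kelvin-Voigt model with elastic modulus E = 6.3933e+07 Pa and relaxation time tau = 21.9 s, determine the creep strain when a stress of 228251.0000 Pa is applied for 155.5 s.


epsilon(t) = (sigma/E) * (1 - exp(-t/tau))
sigma/E = 228251.0000 / 6.3933e+07 = 0.0036
exp(-t/tau) = exp(-155.5 / 21.9) = 8.2473e-04
epsilon = 0.0036 * (1 - 8.2473e-04)
epsilon = 0.0036


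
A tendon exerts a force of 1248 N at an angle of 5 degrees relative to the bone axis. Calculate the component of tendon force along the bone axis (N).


F_eff = F_tendon * cos(theta)
theta = 5 deg = 0.0873 rad
cos(theta) = 0.9962
F_eff = 1248 * 0.9962
F_eff = 1243.2510


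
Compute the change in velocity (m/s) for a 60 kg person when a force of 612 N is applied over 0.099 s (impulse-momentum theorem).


J = F * dt = 612 * 0.099 = 60.5880 N*s
delta_v = J / m
delta_v = 60.5880 / 60
delta_v = 1.0098


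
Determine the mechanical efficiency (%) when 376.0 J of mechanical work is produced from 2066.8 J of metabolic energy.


eta = (W_mech / E_meta) * 100
eta = (376.0 / 2066.8) * 100
ratio = 0.1819
eta = 18.1924


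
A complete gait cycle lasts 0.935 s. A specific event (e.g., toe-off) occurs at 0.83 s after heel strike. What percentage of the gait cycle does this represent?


pct = (event_time / cycle_time) * 100
pct = (0.83 / 0.935) * 100
ratio = 0.8877
pct = 88.7701


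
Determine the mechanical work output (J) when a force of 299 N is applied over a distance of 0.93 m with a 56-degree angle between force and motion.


W = F * d * cos(theta)
theta = 56 deg = 0.9774 rad
cos(theta) = 0.5592
W = 299 * 0.93 * 0.5592
W = 155.4948


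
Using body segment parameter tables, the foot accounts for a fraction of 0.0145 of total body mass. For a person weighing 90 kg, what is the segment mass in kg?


m_segment = body_mass * fraction
m_segment = 90 * 0.0145
m_segment = 1.3050


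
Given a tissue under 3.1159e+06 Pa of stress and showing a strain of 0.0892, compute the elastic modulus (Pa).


E = stress / strain
E = 3.1159e+06 / 0.0892
E = 3.4932e+07


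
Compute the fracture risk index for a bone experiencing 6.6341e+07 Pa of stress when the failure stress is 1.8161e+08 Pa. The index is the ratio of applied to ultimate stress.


FRI = applied / ultimate
FRI = 6.6341e+07 / 1.8161e+08
FRI = 0.3653


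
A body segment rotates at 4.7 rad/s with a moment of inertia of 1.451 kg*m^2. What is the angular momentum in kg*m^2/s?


L = I * omega
L = 1.451 * 4.7
L = 6.8197


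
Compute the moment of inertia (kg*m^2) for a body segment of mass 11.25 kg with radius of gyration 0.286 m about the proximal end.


I = m * k^2
I = 11.25 * 0.286^2
k^2 = 0.0818
I = 0.9202


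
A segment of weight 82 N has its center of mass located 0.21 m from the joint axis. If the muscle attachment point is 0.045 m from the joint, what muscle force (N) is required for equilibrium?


F_muscle = W * d_load / d_muscle
F_muscle = 82 * 0.21 / 0.045
Numerator = 17.2200
F_muscle = 382.6667


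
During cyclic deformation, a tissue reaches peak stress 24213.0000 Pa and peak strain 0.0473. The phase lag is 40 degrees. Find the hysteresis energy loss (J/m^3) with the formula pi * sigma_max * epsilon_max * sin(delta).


E_loss = pi * sigma_max * epsilon_max * sin(delta)
delta = 40 deg = 0.6981 rad
sin(delta) = 0.6428
E_loss = pi * 24213.0000 * 0.0473 * 0.6428
E_loss = 2312.7416


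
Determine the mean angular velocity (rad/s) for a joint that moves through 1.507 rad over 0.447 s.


omega = delta_theta / delta_t
omega = 1.507 / 0.447
omega = 3.3714


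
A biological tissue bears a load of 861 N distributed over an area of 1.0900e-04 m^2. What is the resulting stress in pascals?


stress = F / A
stress = 861 / 1.0900e-04
stress = 7.8991e+06


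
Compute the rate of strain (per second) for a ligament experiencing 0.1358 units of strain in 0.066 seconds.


strain_rate = delta_strain / delta_t
strain_rate = 0.1358 / 0.066
strain_rate = 2.0576


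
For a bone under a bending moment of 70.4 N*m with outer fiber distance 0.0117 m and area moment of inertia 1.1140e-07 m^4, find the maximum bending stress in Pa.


sigma = M * c / I
sigma = 70.4 * 0.0117 / 1.1140e-07
M * c = 0.8237
sigma = 7.3939e+06


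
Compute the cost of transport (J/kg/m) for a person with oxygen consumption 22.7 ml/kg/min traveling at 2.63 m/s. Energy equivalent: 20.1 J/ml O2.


Power per kg = VO2 * 20.1 / 60
Power per kg = 22.7 * 20.1 / 60 = 7.6045 W/kg
Cost = power_per_kg / speed
Cost = 7.6045 / 2.63
Cost = 2.8914


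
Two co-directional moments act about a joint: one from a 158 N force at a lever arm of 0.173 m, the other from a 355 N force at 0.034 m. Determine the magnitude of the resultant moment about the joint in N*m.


M = F1 * d1 + F2 * d2
M = 158 * 0.173 + 355 * 0.034
M = 27.3340 + 12.0700
M = 39.4040


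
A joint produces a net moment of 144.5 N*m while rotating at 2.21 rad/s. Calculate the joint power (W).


P = M * omega
P = 144.5 * 2.21
P = 319.3450


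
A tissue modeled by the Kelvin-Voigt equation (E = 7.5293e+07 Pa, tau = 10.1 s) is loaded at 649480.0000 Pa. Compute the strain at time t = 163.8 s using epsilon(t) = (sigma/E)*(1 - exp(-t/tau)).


epsilon(t) = (sigma/E) * (1 - exp(-t/tau))
sigma/E = 649480.0000 / 7.5293e+07 = 0.0086
exp(-t/tau) = exp(-163.8 / 10.1) = 9.0509e-08
epsilon = 0.0086 * (1 - 9.0509e-08)
epsilon = 0.0086


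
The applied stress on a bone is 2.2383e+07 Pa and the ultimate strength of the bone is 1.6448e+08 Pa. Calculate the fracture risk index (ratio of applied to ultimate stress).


FRI = applied / ultimate
FRI = 2.2383e+07 / 1.6448e+08
FRI = 0.1361


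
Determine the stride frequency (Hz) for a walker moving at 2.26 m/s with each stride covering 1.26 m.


f = v / stride_length
f = 2.26 / 1.26
f = 1.7937


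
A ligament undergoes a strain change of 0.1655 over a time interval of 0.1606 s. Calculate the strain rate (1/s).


strain_rate = delta_strain / delta_t
strain_rate = 0.1655 / 0.1606
strain_rate = 1.0305


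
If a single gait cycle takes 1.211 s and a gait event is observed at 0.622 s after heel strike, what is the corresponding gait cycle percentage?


pct = (event_time / cycle_time) * 100
pct = (0.622 / 1.211) * 100
ratio = 0.5136
pct = 51.3625


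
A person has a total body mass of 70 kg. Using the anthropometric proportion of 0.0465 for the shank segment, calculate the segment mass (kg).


m_segment = body_mass * fraction
m_segment = 70 * 0.0465
m_segment = 3.2550


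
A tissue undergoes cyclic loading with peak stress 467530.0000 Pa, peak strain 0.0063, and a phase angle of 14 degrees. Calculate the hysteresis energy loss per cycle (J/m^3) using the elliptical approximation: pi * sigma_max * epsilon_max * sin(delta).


E_loss = pi * sigma_max * epsilon_max * sin(delta)
delta = 14 deg = 0.2443 rad
sin(delta) = 0.2419
E_loss = pi * 467530.0000 * 0.0063 * 0.2419
E_loss = 2238.5927


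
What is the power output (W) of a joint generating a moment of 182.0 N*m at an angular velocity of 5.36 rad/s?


P = M * omega
P = 182.0 * 5.36
P = 975.5200


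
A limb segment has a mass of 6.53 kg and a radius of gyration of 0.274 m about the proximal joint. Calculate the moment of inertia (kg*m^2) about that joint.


I = m * k^2
I = 6.53 * 0.274^2
k^2 = 0.0751
I = 0.4902


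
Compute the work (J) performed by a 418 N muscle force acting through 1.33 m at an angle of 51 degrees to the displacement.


W = F * d * cos(theta)
theta = 51 deg = 0.8901 rad
cos(theta) = 0.6293
W = 418 * 1.33 * 0.6293
W = 349.8644


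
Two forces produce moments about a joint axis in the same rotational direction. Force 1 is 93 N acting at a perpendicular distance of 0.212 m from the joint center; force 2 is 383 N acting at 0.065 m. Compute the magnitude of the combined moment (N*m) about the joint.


M = F1 * d1 + F2 * d2
M = 93 * 0.212 + 383 * 0.065
M = 19.7160 + 24.8950
M = 44.6110


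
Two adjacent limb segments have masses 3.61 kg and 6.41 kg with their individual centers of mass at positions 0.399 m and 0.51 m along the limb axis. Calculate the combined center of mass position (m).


COM = (m1*x1 + m2*x2) / (m1 + m2)
COM = (3.61*0.399 + 6.41*0.51) / (3.61 + 6.41)
Numerator = 4.7095
Denominator = 10.0200
COM = 0.4700


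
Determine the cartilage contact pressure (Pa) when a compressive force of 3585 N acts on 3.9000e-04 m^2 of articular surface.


P = F / A
P = 3585 / 3.9000e-04
P = 9.1923e+06


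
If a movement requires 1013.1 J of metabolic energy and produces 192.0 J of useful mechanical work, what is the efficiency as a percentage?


eta = (W_mech / E_meta) * 100
eta = (192.0 / 1013.1) * 100
ratio = 0.1895
eta = 18.9517


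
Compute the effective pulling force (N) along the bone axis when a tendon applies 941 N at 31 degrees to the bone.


F_eff = F_tendon * cos(theta)
theta = 31 deg = 0.5411 rad
cos(theta) = 0.8572
F_eff = 941 * 0.8572
F_eff = 806.5944


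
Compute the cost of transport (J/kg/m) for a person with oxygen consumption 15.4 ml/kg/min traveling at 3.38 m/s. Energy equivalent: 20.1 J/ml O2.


Power per kg = VO2 * 20.1 / 60
Power per kg = 15.4 * 20.1 / 60 = 5.1590 W/kg
Cost = power_per_kg / speed
Cost = 5.1590 / 3.38
Cost = 1.5263


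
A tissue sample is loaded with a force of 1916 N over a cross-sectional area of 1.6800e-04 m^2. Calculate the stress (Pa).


stress = F / A
stress = 1916 / 1.6800e-04
stress = 1.1405e+07


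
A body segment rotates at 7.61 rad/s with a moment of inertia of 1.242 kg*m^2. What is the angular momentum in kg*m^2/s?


L = I * omega
L = 1.242 * 7.61
L = 9.4516


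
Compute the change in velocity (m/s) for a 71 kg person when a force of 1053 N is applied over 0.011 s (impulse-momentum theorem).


J = F * dt = 1053 * 0.011 = 11.5830 N*s
delta_v = J / m
delta_v = 11.5830 / 71
delta_v = 0.1631


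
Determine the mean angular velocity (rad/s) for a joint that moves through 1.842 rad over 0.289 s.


omega = delta_theta / delta_t
omega = 1.842 / 0.289
omega = 6.3737


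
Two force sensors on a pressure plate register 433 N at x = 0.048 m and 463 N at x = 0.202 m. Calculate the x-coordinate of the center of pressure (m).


COP_x = (F1*x1 + F2*x2) / (F1 + F2)
COP_x = (433*0.048 + 463*0.202) / (433 + 463)
Numerator = 114.3100
Denominator = 896
COP_x = 0.1276


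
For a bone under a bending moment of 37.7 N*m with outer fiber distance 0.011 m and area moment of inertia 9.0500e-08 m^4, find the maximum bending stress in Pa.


sigma = M * c / I
sigma = 37.7 * 0.011 / 9.0500e-08
M * c = 0.4147
sigma = 4.5823e+06


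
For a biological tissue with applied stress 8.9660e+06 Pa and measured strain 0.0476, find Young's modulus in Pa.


E = stress / strain
E = 8.9660e+06 / 0.0476
E = 1.8836e+08


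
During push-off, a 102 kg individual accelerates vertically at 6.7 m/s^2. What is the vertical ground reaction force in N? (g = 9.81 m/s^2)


GRF = m * (g + a)
GRF = 102 * (9.81 + 6.7)
GRF = 102 * 16.5100
GRF = 1684.0200


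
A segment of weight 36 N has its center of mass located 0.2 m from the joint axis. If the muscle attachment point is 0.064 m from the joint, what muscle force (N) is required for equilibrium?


F_muscle = W * d_load / d_muscle
F_muscle = 36 * 0.2 / 0.064
Numerator = 7.2000
F_muscle = 112.5000


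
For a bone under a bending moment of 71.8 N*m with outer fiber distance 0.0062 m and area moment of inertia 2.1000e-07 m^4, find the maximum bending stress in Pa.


sigma = M * c / I
sigma = 71.8 * 0.0062 / 2.1000e-07
M * c = 0.4452
sigma = 2.1198e+06


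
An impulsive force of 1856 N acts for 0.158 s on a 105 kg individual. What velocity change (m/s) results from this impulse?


J = F * dt = 1856 * 0.158 = 293.2480 N*s
delta_v = J / m
delta_v = 293.2480 / 105
delta_v = 2.7928


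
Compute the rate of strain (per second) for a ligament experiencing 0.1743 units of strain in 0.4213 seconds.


strain_rate = delta_strain / delta_t
strain_rate = 0.1743 / 0.4213
strain_rate = 0.4137


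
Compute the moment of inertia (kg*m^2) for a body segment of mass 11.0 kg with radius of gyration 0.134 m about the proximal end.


I = m * k^2
I = 11.0 * 0.134^2
k^2 = 0.0180
I = 0.1975


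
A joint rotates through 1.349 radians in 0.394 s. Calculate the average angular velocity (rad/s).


omega = delta_theta / delta_t
omega = 1.349 / 0.394
omega = 3.4239


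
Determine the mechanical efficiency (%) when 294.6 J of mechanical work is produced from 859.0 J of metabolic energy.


eta = (W_mech / E_meta) * 100
eta = (294.6 / 859.0) * 100
ratio = 0.3430
eta = 34.2957


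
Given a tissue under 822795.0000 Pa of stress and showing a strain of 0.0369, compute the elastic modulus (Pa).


E = stress / strain
E = 822795.0000 / 0.0369
E = 2.2298e+07


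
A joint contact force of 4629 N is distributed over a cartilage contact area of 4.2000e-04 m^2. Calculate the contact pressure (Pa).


P = F / A
P = 4629 / 4.2000e-04
P = 1.1021e+07


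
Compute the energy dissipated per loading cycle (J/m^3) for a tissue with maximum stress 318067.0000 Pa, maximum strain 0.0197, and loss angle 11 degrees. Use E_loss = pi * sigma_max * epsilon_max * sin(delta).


E_loss = pi * sigma_max * epsilon_max * sin(delta)
delta = 11 deg = 0.1920 rad
sin(delta) = 0.1908
E_loss = pi * 318067.0000 * 0.0197 * 0.1908
E_loss = 3756.0690


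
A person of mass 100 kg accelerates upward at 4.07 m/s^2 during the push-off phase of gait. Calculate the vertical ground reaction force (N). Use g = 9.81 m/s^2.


GRF = m * (g + a)
GRF = 100 * (9.81 + 4.07)
GRF = 100 * 13.8800
GRF = 1388.0000


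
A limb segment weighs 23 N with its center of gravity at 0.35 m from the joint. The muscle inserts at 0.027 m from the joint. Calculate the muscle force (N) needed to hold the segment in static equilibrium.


F_muscle = W * d_load / d_muscle
F_muscle = 23 * 0.35 / 0.027
Numerator = 8.0500
F_muscle = 298.1481


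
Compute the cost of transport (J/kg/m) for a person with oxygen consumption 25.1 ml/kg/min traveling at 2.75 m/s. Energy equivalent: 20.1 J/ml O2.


Power per kg = VO2 * 20.1 / 60
Power per kg = 25.1 * 20.1 / 60 = 8.4085 W/kg
Cost = power_per_kg / speed
Cost = 8.4085 / 2.75
Cost = 3.0576


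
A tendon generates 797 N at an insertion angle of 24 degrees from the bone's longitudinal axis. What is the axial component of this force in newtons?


F_eff = F_tendon * cos(theta)
theta = 24 deg = 0.4189 rad
cos(theta) = 0.9135
F_eff = 797 * 0.9135
F_eff = 728.0957


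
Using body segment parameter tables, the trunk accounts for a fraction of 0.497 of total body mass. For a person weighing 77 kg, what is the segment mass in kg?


m_segment = body_mass * fraction
m_segment = 77 * 0.497
m_segment = 38.2690


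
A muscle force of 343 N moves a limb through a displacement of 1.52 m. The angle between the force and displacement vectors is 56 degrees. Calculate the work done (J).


W = F * d * cos(theta)
theta = 56 deg = 0.9774 rad
cos(theta) = 0.5592
W = 343 * 1.52 * 0.5592
W = 291.5408


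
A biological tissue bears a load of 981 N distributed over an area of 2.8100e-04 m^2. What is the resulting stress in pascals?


stress = F / A
stress = 981 / 2.8100e-04
stress = 3.4911e+06


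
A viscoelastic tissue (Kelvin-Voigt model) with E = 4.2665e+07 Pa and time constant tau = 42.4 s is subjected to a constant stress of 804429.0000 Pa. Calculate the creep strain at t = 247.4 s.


epsilon(t) = (sigma/E) * (1 - exp(-t/tau))
sigma/E = 804429.0000 / 4.2665e+07 = 0.0189
exp(-t/tau) = exp(-247.4 / 42.4) = 0.0029
epsilon = 0.0189 * (1 - 0.0029)
epsilon = 0.0188


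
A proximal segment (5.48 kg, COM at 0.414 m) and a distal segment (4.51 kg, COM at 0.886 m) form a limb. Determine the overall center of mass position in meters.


COM = (m1*x1 + m2*x2) / (m1 + m2)
COM = (5.48*0.414 + 4.51*0.886) / (5.48 + 4.51)
Numerator = 6.2646
Denominator = 9.9900
COM = 0.6271


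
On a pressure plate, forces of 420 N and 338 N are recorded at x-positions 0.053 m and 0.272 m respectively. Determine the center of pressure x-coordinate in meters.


COP_x = (F1*x1 + F2*x2) / (F1 + F2)
COP_x = (420*0.053 + 338*0.272) / (420 + 338)
Numerator = 114.1960
Denominator = 758
COP_x = 0.1507


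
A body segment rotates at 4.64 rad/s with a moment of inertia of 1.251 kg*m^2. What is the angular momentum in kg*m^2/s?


L = I * omega
L = 1.251 * 4.64
L = 5.8046


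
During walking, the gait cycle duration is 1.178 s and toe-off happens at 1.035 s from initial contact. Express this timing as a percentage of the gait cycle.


pct = (event_time / cycle_time) * 100
pct = (1.035 / 1.178) * 100
ratio = 0.8786
pct = 87.8608


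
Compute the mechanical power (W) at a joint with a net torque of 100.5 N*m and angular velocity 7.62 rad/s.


P = M * omega
P = 100.5 * 7.62
P = 765.8100


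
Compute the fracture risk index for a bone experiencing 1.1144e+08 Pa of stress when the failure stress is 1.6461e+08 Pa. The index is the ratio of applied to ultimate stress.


FRI = applied / ultimate
FRI = 1.1144e+08 / 1.6461e+08
FRI = 0.6770


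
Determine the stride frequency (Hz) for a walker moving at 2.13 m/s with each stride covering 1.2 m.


f = v / stride_length
f = 2.13 / 1.2
f = 1.7750


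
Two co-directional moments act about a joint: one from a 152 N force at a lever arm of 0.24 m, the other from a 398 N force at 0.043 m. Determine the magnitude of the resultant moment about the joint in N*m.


M = F1 * d1 + F2 * d2
M = 152 * 0.24 + 398 * 0.043
M = 36.4800 + 17.1140
M = 53.5940


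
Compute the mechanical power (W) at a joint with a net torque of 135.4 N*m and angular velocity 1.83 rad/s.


P = M * omega
P = 135.4 * 1.83
P = 247.7820


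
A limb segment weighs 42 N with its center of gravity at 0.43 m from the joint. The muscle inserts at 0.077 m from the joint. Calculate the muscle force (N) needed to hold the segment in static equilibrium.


F_muscle = W * d_load / d_muscle
F_muscle = 42 * 0.43 / 0.077
Numerator = 18.0600
F_muscle = 234.5455


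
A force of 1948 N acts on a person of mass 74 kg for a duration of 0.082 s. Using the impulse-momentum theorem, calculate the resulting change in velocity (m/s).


J = F * dt = 1948 * 0.082 = 159.7360 N*s
delta_v = J / m
delta_v = 159.7360 / 74
delta_v = 2.1586


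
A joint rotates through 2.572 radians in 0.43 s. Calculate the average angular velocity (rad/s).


omega = delta_theta / delta_t
omega = 2.572 / 0.43
omega = 5.9814


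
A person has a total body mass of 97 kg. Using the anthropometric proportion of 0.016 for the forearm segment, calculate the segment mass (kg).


m_segment = body_mass * fraction
m_segment = 97 * 0.016
m_segment = 1.5520


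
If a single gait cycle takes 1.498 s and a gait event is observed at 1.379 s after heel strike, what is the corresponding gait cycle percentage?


pct = (event_time / cycle_time) * 100
pct = (1.379 / 1.498) * 100
ratio = 0.9206
pct = 92.0561


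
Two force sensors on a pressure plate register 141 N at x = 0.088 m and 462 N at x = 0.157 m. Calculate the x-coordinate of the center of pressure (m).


COP_x = (F1*x1 + F2*x2) / (F1 + F2)
COP_x = (141*0.088 + 462*0.157) / (141 + 462)
Numerator = 84.9420
Denominator = 603
COP_x = 0.1409


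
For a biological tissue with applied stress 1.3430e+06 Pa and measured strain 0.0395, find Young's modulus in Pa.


E = stress / strain
E = 1.3430e+06 / 0.0395
E = 3.4000e+07


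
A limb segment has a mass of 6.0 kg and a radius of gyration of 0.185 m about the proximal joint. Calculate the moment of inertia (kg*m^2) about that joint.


I = m * k^2
I = 6.0 * 0.185^2
k^2 = 0.0342
I = 0.2053


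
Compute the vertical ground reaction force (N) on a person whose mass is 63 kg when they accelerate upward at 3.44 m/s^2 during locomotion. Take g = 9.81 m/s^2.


GRF = m * (g + a)
GRF = 63 * (9.81 + 3.44)
GRF = 63 * 13.2500
GRF = 834.7500


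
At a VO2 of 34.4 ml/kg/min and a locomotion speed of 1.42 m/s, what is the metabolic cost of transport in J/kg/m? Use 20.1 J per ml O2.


Power per kg = VO2 * 20.1 / 60
Power per kg = 34.4 * 20.1 / 60 = 11.5240 W/kg
Cost = power_per_kg / speed
Cost = 11.5240 / 1.42
Cost = 8.1155


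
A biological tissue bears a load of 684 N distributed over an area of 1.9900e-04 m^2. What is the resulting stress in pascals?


stress = F / A
stress = 684 / 1.9900e-04
stress = 3.4372e+06


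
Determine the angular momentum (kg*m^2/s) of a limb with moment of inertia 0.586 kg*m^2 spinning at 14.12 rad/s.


L = I * omega
L = 0.586 * 14.12
L = 8.2743


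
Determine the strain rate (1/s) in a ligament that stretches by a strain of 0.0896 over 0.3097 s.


strain_rate = delta_strain / delta_t
strain_rate = 0.0896 / 0.3097
strain_rate = 0.2893


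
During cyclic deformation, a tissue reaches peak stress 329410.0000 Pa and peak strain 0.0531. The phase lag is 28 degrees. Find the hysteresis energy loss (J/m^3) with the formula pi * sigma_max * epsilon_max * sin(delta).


E_loss = pi * sigma_max * epsilon_max * sin(delta)
delta = 28 deg = 0.4887 rad
sin(delta) = 0.4695
E_loss = pi * 329410.0000 * 0.0531 * 0.4695
E_loss = 25798.2629


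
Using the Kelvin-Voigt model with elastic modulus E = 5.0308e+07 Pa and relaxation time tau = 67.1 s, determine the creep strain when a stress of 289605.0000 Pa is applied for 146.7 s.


epsilon(t) = (sigma/E) * (1 - exp(-t/tau))
sigma/E = 289605.0000 / 5.0308e+07 = 0.0058
exp(-t/tau) = exp(-146.7 / 67.1) = 0.1123
epsilon = 0.0058 * (1 - 0.1123)
epsilon = 0.0051


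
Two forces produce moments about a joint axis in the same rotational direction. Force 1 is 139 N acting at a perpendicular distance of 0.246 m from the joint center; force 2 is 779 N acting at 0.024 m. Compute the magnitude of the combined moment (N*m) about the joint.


M = F1 * d1 + F2 * d2
M = 139 * 0.246 + 779 * 0.024
M = 34.1940 + 18.6960
M = 52.8900


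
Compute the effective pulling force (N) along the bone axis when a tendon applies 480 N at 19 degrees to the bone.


F_eff = F_tendon * cos(theta)
theta = 19 deg = 0.3316 rad
cos(theta) = 0.9455
F_eff = 480 * 0.9455
F_eff = 453.8489
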